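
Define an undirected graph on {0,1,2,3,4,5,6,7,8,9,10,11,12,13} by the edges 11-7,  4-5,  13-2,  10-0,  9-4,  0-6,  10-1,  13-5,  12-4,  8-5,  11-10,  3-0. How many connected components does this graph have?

Component: {0, 1, 3, 6, 7, 10, 11}
Component: {2, 4, 5, 8, 9, 12, 13}

2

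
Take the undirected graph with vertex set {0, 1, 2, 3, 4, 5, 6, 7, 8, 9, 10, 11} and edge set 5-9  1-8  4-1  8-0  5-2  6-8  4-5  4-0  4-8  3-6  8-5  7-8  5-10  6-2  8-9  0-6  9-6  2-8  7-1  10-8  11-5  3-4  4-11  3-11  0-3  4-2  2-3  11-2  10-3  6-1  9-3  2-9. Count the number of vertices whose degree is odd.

Degrees: 0:4, 1:4, 2:7, 3:7, 4:7, 5:6, 6:6, 7:2, 8:9, 9:5, 10:3, 11:4
Odd-degree vertices: 2, 3, 4, 8, 9, 10.

6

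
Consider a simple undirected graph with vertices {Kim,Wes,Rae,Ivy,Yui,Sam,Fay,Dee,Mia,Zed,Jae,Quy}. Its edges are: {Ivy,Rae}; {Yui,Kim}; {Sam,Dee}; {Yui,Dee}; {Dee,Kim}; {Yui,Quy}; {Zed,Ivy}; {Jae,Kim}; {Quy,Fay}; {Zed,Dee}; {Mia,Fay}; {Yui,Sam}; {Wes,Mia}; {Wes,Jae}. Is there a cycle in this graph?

Yes

|V| = 12, |E| = 14, number of components = 1.
One cycle is Yui-Dee-Sam-Yui.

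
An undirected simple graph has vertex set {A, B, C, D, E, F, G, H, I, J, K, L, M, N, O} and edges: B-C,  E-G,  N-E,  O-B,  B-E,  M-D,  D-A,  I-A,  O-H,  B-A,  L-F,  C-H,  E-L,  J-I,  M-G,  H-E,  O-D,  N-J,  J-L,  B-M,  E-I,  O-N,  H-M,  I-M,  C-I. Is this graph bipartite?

A valid 2-coloring puts {B, D, G, H, I, K, L, N} on one side and {A, C, E, F, J, M, O} on the other; every edge crosses between the two sides.

Yes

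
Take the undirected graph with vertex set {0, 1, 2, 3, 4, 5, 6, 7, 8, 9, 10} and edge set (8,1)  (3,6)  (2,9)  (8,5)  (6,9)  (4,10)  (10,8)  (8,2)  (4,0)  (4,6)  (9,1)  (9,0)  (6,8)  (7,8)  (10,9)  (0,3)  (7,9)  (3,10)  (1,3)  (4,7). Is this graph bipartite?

Yes

Color {3, 4, 8, 9} black and {0, 1, 2, 5, 6, 7, 10} white. No edge joins two same-colored vertices, so the graph is bipartite.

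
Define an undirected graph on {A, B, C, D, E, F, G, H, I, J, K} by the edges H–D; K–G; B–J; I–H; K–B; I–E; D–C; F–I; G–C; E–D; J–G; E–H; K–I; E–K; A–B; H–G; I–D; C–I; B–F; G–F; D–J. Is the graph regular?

No

Degrees: A:1, B:4, C:3, D:5, E:4, F:3, G:5, H:4, I:6, J:3, K:4
Vertex A has degree 1 while I has degree 6, so the graph is not regular.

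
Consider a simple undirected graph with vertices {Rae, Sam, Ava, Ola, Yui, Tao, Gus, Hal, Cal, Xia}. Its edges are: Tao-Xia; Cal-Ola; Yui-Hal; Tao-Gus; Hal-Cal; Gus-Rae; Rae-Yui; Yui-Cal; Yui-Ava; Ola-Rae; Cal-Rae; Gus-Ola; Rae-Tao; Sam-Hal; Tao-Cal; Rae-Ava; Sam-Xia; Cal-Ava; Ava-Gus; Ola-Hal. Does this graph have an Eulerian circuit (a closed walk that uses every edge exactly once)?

Yes

Degrees: Rae:6, Sam:2, Ava:4, Ola:4, Yui:4, Tao:4, Gus:4, Hal:4, Cal:6, Xia:2
All degrees are even and the non-isolated vertices are connected — an Eulerian circuit exists.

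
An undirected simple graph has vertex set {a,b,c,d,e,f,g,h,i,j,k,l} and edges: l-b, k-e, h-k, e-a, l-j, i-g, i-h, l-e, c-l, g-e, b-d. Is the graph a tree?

|V| = 12, |E| = 11.
It is not connected, so it is not a tree.

No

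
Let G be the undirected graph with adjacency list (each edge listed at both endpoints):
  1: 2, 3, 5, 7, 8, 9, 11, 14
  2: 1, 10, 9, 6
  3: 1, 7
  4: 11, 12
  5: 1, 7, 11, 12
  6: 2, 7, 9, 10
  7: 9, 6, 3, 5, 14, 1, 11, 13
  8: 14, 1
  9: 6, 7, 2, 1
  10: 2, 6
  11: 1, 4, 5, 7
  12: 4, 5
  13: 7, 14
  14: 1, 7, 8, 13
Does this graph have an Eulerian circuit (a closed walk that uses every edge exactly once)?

Yes

Degrees: 1:8, 2:4, 3:2, 4:2, 5:4, 6:4, 7:8, 8:2, 9:4, 10:2, 11:4, 12:2, 13:2, 14:4
All degrees are even and the non-isolated vertices are connected — an Eulerian circuit exists.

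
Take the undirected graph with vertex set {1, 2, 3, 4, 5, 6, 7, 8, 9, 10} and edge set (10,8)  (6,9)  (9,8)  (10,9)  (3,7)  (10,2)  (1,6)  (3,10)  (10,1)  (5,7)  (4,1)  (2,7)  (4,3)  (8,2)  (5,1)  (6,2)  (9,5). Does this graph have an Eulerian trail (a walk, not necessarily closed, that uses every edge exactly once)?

Degrees: 1:4, 2:4, 3:3, 4:2, 5:3, 6:3, 7:3, 8:3, 9:4, 10:5
Odd-degree vertices: 3, 5, 6, 7, 8, 10 (6 total).
With 6 odd-degree vertices (more than two), no single trail can use every edge.

No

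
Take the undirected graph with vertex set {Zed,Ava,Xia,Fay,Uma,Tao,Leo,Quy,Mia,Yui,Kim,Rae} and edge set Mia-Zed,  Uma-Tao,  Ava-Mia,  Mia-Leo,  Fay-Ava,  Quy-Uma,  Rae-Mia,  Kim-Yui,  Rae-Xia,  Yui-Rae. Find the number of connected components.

Component: {Uma, Tao, Quy}
Component: {Zed, Ava, Xia, Fay, Leo, Mia, Yui, Kim, Rae}

2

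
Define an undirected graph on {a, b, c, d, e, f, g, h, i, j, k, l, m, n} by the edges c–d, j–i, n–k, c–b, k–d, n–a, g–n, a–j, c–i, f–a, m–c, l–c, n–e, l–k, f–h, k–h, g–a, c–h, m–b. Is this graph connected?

Yes

Starting from a and exploring outward reaches every vertex (a, n, f, j, g, e, k, h, i, d, l, c, b, m); the graph is connected.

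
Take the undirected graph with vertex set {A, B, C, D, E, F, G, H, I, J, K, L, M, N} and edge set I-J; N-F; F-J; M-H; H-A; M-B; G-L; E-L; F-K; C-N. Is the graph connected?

Component: {D}
Component: {E, G, L}
Component: {A, B, H, M}
Component: {C, F, I, J, K, N}
There are 4 separate components, so the graph is not connected.

No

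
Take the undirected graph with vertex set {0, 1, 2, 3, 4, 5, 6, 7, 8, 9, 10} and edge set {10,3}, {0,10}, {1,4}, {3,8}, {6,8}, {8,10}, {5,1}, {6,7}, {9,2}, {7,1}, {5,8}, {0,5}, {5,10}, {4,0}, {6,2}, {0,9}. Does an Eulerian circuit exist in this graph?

No

Degrees: 0:4, 1:3, 2:2, 3:2, 4:2, 5:4, 6:3, 7:2, 8:4, 9:2, 10:4
1, 6 have odd degree; an Eulerian circuit needs every degree to be even, so none exists.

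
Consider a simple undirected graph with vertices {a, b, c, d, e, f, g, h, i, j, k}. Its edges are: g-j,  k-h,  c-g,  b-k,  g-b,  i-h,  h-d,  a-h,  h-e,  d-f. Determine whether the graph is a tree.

|V| = 11, |E| = 10.
Connected and |E| = |V| - 1, which characterizes a tree.

Yes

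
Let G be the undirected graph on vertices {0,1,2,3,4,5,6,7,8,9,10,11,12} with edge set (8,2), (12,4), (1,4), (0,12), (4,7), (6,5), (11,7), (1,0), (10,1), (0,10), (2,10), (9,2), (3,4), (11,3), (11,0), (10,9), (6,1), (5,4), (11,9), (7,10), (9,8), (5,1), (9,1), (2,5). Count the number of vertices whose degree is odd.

Degrees: 0:4, 1:6, 2:4, 3:2, 4:5, 5:4, 6:2, 7:3, 8:2, 9:5, 10:5, 11:4, 12:2
Odd-degree vertices: 4, 7, 9, 10.

4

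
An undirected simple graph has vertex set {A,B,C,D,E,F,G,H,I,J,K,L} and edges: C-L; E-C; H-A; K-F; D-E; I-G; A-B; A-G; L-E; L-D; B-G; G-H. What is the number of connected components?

Component: {J}
Component: {F, K}
Component: {C, D, E, L}
Component: {A, B, G, H, I}

4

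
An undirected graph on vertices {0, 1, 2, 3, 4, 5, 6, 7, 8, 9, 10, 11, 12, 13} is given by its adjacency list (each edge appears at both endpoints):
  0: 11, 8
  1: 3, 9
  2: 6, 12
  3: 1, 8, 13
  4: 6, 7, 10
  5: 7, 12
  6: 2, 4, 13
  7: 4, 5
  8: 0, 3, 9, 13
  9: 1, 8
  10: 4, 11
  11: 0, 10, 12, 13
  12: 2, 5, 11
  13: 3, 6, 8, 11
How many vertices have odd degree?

4

Degrees: 0:2, 1:2, 2:2, 3:3, 4:3, 5:2, 6:3, 7:2, 8:4, 9:2, 10:2, 11:4, 12:3, 13:4
Odd-degree vertices: 3, 4, 6, 12.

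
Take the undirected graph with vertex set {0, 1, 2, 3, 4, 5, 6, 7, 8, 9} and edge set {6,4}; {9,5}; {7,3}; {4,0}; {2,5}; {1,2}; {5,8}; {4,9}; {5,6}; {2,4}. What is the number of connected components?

2

Component: {3, 7}
Component: {0, 1, 2, 4, 5, 6, 8, 9}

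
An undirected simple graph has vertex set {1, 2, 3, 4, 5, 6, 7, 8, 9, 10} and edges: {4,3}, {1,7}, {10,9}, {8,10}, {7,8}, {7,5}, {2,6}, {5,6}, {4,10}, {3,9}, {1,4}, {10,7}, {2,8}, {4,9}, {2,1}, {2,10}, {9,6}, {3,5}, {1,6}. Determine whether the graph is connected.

A breadth-first search from 1 visits 1, 2, 6, 7, 4, 8, 10, 5, 9, 3 — all 10 vertices — so the graph is connected.

Yes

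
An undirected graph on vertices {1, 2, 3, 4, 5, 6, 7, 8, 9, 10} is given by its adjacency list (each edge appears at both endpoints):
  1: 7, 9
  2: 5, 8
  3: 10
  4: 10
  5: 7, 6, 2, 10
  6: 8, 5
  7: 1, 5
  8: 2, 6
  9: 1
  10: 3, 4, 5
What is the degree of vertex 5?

Neighbors of 5: 2, 6, 7, 10.

4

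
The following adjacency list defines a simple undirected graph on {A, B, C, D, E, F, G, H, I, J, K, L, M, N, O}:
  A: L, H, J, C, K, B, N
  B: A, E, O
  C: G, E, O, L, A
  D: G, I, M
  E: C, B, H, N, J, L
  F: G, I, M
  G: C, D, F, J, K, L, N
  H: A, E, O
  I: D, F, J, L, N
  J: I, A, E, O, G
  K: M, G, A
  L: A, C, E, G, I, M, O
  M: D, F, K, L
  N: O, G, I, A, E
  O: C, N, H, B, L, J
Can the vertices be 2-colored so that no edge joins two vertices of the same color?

The cycle C-L-O-C has length 3, which is odd, so the graph is not bipartite.

No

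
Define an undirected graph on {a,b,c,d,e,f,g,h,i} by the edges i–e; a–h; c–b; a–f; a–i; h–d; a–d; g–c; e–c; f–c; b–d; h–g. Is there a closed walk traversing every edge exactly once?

Degrees: a:4, b:2, c:4, d:3, e:2, f:2, g:2, h:3, i:2
Vertices with odd degree: d, h. An Eulerian circuit requires all degrees even.

No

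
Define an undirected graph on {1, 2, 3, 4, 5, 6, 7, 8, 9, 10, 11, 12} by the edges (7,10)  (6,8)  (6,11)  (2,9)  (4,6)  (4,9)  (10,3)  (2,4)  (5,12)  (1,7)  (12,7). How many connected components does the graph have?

2

Component: {1, 3, 5, 7, 10, 12}
Component: {2, 4, 6, 8, 9, 11}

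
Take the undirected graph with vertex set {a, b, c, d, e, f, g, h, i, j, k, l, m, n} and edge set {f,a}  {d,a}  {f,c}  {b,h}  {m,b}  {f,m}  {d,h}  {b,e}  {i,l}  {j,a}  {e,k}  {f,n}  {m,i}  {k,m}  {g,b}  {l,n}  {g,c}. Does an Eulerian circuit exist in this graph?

Degrees: a:3, b:4, c:2, d:2, e:2, f:4, g:2, h:2, i:2, j:1, k:2, l:2, m:4, n:2
a, j have odd degree; an Eulerian circuit needs every degree to be even, so none exists.

No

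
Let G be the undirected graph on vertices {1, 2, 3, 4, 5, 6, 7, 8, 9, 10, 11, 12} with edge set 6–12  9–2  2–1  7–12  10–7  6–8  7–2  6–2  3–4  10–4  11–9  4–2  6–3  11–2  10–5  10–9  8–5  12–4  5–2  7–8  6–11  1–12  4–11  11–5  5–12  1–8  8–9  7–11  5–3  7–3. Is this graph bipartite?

No

2-11-5-2 is an odd cycle (length 3), and a bipartite graph can contain only even cycles.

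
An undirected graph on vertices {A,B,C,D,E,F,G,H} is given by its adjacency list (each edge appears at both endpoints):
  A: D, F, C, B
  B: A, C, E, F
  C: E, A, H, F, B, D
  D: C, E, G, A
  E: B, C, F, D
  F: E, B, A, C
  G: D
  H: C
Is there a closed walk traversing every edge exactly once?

No

Degrees: A:4, B:4, C:6, D:4, E:4, F:4, G:1, H:1
G, H have odd degree; an Eulerian circuit needs every degree to be even, so none exists.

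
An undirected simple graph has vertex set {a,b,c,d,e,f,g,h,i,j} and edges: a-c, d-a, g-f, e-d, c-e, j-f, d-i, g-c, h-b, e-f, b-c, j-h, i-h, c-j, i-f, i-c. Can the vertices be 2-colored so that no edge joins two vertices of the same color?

Yes

A valid 2-coloring puts {c, d, f, h} on one side and {a, b, e, g, i, j} on the other; every edge crosses between the two sides.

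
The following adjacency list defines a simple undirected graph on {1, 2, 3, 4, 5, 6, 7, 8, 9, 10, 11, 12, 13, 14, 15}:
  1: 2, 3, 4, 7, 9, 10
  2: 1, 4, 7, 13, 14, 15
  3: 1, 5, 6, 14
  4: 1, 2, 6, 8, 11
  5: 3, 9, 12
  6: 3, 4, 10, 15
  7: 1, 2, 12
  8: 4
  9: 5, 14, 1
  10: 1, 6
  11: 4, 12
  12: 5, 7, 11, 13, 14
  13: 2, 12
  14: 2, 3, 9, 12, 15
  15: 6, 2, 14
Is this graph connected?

A breadth-first search from 1 visits 1, 10, 4, 7, 2, 9, 3, 6, 8, 11, 12, 15, 14, 13, 5 — all 15 vertices — so the graph is connected.

Yes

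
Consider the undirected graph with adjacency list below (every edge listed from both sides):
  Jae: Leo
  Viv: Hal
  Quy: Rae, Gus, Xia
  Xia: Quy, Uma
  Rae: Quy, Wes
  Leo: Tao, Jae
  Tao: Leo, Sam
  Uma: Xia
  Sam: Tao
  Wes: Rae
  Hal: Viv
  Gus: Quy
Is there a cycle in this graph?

No

|V| = 12, |E| = 9, number of components = 3.
Since 9 = 12 - 3, the graph is a forest and contains no cycle.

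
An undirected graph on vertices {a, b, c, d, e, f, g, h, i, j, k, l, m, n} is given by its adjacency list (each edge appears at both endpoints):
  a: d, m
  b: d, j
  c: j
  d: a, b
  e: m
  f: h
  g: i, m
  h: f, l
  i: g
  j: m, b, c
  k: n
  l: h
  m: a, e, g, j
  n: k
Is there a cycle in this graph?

Yes

|V| = 14, |E| = 12, number of components = 3.
Since 12 > 14 - 3, a cycle must exist; for instance a-d-b-j-m-a.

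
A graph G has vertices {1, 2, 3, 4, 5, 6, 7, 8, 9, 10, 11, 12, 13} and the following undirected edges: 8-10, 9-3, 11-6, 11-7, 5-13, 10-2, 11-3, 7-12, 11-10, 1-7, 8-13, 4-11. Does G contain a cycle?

|V| = 13, |E| = 12, number of components = 1.
A forest on 13 vertices with 1 component has exactly 12 edges, which matches — so no cycle.

No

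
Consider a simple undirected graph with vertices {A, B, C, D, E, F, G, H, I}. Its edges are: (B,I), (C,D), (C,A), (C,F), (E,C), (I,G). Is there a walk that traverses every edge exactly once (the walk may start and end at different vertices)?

No

Degrees: A:1, B:1, C:4, D:1, E:1, F:1, G:1, H:0, I:2
Odd-degree vertices: A, B, D, E, F, G (6 total).
With 6 odd-degree vertices (more than two), no single trail can use every edge.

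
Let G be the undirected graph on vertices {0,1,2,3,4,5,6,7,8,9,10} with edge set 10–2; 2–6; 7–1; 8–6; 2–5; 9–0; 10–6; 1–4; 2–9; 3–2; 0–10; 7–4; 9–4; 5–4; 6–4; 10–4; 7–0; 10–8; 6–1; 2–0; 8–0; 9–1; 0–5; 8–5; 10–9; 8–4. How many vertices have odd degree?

6

Degrees: 0:6, 1:4, 2:6, 3:1, 4:7, 5:4, 6:5, 7:3, 8:5, 9:5, 10:6
Odd-degree vertices: 3, 4, 6, 7, 8, 9.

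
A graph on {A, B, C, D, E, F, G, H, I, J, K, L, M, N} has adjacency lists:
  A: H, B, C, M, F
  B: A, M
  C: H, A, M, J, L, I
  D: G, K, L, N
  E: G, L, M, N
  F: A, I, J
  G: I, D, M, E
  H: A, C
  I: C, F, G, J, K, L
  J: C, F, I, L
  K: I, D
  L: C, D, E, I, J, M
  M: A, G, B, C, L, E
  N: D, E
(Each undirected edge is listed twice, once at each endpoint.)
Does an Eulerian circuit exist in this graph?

Degrees: A:5, B:2, C:6, D:4, E:4, F:3, G:4, H:2, I:6, J:4, K:2, L:6, M:6, N:2
Vertices with odd degree: A, F. An Eulerian circuit requires all degrees even.

No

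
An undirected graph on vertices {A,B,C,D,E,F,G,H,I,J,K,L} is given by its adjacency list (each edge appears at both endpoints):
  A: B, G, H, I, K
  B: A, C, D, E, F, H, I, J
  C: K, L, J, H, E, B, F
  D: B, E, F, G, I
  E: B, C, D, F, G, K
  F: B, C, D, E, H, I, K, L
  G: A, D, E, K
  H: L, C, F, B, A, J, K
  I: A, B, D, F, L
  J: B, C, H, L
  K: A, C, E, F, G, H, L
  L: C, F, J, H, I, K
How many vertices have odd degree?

Degrees: A:5, B:8, C:7, D:5, E:6, F:8, G:4, H:7, I:5, J:4, K:7, L:6
Odd-degree vertices: A, C, D, H, I, K.

6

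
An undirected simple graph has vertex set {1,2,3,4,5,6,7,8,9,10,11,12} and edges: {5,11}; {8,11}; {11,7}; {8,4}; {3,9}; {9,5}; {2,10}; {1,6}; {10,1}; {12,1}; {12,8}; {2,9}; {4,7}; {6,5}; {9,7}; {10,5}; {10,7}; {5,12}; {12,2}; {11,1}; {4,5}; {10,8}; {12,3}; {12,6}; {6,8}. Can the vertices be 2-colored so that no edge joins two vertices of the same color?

The cycle 8-6-12-8 has length 3, which is odd, so the graph is not bipartite.

No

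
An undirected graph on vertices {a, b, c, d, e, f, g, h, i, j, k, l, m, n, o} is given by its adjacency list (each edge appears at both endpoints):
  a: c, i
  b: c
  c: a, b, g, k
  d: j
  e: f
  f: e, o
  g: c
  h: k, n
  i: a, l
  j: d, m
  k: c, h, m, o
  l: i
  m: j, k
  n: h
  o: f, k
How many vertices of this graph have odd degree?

6

Degrees: a:2, b:1, c:4, d:1, e:1, f:2, g:1, h:2, i:2, j:2, k:4, l:1, m:2, n:1, o:2
Odd-degree vertices: b, d, e, g, l, n.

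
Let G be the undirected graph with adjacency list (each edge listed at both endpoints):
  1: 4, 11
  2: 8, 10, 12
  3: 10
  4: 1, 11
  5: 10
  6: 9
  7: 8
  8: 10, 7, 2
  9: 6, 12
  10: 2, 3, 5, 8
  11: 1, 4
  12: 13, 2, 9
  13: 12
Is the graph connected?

No

Component: {1, 4, 11}
Component: {2, 3, 5, 6, 7, 8, 9, 10, 12, 13}
No edge joins these 2 groups, so the graph is disconnected.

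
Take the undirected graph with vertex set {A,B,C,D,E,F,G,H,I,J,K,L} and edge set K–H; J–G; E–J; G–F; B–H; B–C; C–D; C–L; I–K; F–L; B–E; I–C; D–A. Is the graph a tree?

|V| = 12, |E| = 13.
Connected but with 13 > 11 edges, so it has a cycle and is not a tree.

No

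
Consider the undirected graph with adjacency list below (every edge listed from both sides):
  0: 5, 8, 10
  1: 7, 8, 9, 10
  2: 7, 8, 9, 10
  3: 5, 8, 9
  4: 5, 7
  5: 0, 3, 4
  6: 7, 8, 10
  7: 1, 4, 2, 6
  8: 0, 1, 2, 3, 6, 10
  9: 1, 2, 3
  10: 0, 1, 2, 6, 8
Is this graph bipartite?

The cycle 2-8-10-2 has length 3, which is odd, so the graph is not bipartite.

No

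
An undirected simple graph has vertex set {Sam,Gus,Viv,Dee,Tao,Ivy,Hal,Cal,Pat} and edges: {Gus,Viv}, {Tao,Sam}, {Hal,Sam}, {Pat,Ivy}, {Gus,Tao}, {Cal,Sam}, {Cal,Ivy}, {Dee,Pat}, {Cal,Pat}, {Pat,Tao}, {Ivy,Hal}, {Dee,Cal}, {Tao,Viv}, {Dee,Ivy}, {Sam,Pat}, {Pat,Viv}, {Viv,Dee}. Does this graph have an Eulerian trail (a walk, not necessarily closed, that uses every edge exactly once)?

Yes

Degrees: Sam:4, Gus:2, Viv:4, Dee:4, Tao:4, Ivy:4, Hal:2, Cal:4, Pat:6
Odd-degree vertices: none (0 total).
With 0 odd-degree vertices and all edges in one connected piece, an Eulerian trail exists.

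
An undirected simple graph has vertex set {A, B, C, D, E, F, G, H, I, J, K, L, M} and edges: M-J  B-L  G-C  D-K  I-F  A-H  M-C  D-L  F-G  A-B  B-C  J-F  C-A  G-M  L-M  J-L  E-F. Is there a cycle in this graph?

Yes

|V| = 13, |E| = 17, number of components = 1.
Since 17 > 13 - 1, a cycle must exist; for instance M-L-J-F-G-M.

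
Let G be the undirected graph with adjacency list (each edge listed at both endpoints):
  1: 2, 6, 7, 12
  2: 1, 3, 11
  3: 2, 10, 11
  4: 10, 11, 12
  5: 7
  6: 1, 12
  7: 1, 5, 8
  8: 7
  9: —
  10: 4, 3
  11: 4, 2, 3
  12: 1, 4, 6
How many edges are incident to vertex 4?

Neighbors of 4: 10, 11, 12.

3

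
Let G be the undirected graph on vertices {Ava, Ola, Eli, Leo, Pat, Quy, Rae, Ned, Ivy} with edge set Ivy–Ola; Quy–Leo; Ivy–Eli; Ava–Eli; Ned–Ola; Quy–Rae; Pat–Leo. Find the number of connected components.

2

Component: {Leo, Pat, Quy, Rae}
Component: {Ava, Ola, Eli, Ned, Ivy}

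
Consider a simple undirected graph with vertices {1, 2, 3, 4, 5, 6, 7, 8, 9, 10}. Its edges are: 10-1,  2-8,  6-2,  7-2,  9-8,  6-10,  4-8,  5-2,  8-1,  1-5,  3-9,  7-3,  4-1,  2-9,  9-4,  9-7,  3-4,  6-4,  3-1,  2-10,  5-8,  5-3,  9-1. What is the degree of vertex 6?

3

Neighbors of 6: 2, 4, 10.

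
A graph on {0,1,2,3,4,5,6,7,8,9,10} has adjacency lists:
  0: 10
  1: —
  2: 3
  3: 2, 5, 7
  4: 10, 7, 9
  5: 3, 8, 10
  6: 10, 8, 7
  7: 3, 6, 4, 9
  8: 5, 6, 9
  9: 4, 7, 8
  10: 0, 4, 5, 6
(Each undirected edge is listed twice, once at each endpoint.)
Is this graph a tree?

|V| = 11, |E| = 14.
It splits into 2 components, so it cannot be a tree.

No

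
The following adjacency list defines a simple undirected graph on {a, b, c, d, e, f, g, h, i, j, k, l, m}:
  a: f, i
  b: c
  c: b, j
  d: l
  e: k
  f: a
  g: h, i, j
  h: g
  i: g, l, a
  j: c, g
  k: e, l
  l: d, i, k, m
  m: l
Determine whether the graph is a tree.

Yes

The graph has 13 vertices and 12 edges.
It is connected with exactly 12 edges, hence acyclic — it is a tree.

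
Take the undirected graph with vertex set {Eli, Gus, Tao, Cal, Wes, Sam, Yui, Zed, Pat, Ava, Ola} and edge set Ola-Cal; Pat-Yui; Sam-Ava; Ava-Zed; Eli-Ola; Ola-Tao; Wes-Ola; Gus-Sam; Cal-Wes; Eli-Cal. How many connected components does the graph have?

Component: {Yui, Pat}
Component: {Gus, Sam, Zed, Ava}
Component: {Eli, Tao, Cal, Wes, Ola}

3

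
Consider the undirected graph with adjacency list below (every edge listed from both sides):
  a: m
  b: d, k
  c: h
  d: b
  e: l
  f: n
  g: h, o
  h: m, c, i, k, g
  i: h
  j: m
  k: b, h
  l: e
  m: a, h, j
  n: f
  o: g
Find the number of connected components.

3

Component: {e, l}
Component: {f, n}
Component: {a, b, c, d, g, h, i, j, k, m, o}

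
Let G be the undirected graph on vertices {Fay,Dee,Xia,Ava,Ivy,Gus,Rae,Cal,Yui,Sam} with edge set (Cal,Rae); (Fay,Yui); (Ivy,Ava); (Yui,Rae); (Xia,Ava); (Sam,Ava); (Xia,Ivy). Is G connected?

Component: {Dee}
Component: {Gus}
Component: {Fay, Rae, Cal, Yui}
Component: {Xia, Ava, Ivy, Sam}
No edge joins these 4 groups, so the graph is disconnected.

No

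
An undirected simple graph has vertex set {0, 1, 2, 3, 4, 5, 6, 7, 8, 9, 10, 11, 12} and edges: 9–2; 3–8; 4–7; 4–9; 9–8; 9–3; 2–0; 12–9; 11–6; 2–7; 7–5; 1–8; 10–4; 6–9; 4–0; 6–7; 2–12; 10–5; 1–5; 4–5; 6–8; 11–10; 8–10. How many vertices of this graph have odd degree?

2

Degrees: 0:2, 1:2, 2:4, 3:2, 4:5, 5:4, 6:4, 7:4, 8:5, 9:6, 10:4, 11:2, 12:2
Odd-degree vertices: 4, 8.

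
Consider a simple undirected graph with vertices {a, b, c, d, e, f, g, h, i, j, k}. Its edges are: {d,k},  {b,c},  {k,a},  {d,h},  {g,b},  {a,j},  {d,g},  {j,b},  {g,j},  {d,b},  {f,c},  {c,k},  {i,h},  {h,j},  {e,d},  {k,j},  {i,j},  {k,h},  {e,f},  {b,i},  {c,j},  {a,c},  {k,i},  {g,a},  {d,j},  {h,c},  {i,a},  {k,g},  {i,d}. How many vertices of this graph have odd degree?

6

Degrees: a:5, b:5, c:6, d:7, e:2, f:2, g:5, h:5, i:6, j:8, k:7
Odd-degree vertices: a, b, d, g, h, k.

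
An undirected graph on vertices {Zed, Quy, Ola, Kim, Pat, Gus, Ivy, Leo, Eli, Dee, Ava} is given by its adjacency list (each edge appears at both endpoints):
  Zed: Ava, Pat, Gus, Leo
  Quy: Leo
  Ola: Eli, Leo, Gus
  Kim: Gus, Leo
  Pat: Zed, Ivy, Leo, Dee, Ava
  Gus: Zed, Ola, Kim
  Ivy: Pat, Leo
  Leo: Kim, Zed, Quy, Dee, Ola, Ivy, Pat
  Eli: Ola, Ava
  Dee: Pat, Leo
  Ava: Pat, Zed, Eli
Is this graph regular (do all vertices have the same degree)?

Degrees: Zed:4, Quy:1, Ola:3, Kim:2, Pat:5, Gus:3, Ivy:2, Leo:7, Eli:2, Dee:2, Ava:3
Degrees are not all equal (e.g. deg(Quy)=1 but deg(Leo)=7); not regular.

No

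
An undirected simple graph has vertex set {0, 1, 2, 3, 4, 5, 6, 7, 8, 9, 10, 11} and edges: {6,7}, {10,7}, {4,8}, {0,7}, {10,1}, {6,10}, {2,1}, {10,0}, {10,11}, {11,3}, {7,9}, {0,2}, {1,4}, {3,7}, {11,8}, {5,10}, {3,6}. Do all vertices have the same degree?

Degrees: 0:3, 1:3, 2:2, 3:3, 4:2, 5:1, 6:3, 7:5, 8:2, 9:1, 10:6, 11:3
Vertex 5 has degree 1 while 10 has degree 6, so the graph is not regular.

No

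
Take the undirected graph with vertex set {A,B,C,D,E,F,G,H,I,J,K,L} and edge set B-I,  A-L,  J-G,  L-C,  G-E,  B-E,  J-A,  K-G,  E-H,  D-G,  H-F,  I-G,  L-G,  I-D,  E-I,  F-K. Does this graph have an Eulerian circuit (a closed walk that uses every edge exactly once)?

No

Degrees: A:2, B:2, C:1, D:2, E:4, F:2, G:6, H:2, I:4, J:2, K:2, L:3
C, L have odd degree; an Eulerian circuit needs every degree to be even, so none exists.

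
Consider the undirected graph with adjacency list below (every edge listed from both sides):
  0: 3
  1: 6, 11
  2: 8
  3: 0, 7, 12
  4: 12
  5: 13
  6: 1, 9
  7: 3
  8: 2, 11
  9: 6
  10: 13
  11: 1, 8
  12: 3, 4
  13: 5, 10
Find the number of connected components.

3

Component: {5, 10, 13}
Component: {0, 3, 4, 7, 12}
Component: {1, 2, 6, 8, 9, 11}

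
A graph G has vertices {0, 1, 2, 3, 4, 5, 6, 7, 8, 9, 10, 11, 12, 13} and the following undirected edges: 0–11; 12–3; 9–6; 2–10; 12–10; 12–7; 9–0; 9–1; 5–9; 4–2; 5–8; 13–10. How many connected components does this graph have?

Component: {0, 1, 5, 6, 8, 9, 11}
Component: {2, 3, 4, 7, 10, 12, 13}

2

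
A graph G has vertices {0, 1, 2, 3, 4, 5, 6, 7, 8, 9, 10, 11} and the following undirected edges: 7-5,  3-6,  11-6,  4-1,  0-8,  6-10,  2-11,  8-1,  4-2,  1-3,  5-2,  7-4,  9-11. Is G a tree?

No

|V| = 12, |E| = 13.
A tree on 12 vertices has exactly 11 edges; this graph has 13, so it contains a cycle and is not a tree.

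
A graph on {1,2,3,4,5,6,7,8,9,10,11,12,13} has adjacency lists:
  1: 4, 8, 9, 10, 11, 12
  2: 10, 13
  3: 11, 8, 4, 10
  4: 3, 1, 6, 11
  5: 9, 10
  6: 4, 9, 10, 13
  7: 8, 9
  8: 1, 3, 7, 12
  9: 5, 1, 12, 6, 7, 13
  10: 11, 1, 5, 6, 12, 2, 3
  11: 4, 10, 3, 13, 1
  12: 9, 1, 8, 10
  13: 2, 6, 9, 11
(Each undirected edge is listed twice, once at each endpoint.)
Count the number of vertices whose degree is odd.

Degrees: 1:6, 2:2, 3:4, 4:4, 5:2, 6:4, 7:2, 8:4, 9:6, 10:7, 11:5, 12:4, 13:4
Odd-degree vertices: 10, 11.

2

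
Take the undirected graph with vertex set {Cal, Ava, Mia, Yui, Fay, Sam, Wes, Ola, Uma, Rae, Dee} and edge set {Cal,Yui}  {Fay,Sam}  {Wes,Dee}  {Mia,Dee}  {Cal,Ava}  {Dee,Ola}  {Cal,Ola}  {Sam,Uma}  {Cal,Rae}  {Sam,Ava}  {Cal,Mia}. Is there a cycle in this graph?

The graph has 11 vertices, 11 edges, and 1 connected component.
Since 11 > 11 - 1, a cycle must exist; for instance Cal-Mia-Dee-Ola-Cal.

Yes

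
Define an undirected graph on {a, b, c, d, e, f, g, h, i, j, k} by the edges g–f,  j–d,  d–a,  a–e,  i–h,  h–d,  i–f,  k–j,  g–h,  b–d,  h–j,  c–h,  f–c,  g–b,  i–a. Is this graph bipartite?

No

The cycle d-h-j-d has length 3, which is odd, so the graph is not bipartite.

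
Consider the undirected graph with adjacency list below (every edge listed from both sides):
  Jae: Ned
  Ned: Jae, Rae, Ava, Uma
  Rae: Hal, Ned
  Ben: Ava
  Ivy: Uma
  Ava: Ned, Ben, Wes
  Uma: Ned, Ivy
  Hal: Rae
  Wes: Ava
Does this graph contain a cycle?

The graph has 9 vertices, 8 edges, and 1 connected component.
Since 8 = 9 - 1, the graph is a forest and contains no cycle.

No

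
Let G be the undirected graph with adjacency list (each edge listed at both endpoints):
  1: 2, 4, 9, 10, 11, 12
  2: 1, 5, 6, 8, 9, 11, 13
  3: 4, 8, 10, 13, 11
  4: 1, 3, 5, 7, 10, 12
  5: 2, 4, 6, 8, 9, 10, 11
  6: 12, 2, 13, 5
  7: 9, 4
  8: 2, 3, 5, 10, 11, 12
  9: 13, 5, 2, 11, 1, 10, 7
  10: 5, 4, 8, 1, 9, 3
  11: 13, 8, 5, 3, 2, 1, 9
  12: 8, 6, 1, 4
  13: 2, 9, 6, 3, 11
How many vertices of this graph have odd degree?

6

Degrees: 1:6, 2:7, 3:5, 4:6, 5:7, 6:4, 7:2, 8:6, 9:7, 10:6, 11:7, 12:4, 13:5
Odd-degree vertices: 2, 3, 5, 9, 11, 13.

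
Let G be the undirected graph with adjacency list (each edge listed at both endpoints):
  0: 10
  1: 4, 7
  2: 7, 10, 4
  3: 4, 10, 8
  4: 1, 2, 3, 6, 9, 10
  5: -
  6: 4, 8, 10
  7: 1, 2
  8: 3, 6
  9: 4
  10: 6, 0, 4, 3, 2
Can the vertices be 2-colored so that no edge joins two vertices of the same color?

No

2-4-10-2 is an odd cycle (length 3), and a bipartite graph can contain only even cycles.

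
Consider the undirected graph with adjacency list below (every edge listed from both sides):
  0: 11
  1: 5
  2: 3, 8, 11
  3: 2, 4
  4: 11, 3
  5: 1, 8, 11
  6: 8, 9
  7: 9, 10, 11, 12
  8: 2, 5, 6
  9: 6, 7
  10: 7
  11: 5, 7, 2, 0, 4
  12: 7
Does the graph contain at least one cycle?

Yes

|V| = 13, |E| = 15, number of components = 1.
Since 15 > 13 - 1, a cycle must exist; for instance 11-7-9-6-8-2-11.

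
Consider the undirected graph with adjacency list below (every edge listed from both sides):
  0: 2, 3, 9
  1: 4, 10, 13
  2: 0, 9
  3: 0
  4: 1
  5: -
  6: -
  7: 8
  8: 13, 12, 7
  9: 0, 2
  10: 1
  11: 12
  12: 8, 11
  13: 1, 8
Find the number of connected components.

4

Component: {5}
Component: {6}
Component: {0, 2, 3, 9}
Component: {1, 4, 7, 8, 10, 11, 12, 13}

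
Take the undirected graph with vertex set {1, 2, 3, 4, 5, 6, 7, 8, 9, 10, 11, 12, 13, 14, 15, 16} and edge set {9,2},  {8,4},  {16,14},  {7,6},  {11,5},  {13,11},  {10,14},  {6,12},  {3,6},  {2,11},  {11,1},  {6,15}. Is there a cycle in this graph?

|V| = 16, |E| = 12, number of components = 4.
Since 12 = 16 - 4, the graph is a forest and contains no cycle.

No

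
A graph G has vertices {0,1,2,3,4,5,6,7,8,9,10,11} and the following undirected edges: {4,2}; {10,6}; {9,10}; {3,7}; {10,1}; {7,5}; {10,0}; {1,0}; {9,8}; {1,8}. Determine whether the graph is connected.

No

Component: {11}
Component: {2, 4}
Component: {3, 5, 7}
Component: {0, 1, 6, 8, 9, 10}
No edge joins these 4 groups, so the graph is disconnected.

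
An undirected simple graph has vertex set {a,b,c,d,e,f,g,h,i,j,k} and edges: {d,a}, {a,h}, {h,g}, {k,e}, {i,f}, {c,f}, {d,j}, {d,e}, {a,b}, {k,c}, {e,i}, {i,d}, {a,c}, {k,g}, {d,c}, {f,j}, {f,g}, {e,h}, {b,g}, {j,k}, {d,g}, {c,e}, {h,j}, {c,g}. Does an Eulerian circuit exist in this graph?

No

Degrees: a:4, b:2, c:6, d:6, e:5, f:4, g:6, h:4, i:3, j:4, k:4
e, i have odd degree; an Eulerian circuit needs every degree to be even, so none exists.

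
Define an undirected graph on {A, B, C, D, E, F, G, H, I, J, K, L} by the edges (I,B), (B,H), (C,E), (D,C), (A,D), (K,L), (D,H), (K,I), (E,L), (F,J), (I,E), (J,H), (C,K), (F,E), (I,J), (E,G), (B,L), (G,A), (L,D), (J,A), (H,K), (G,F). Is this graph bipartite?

No

The cycle E-G-F-E has length 3, which is odd, so the graph is not bipartite.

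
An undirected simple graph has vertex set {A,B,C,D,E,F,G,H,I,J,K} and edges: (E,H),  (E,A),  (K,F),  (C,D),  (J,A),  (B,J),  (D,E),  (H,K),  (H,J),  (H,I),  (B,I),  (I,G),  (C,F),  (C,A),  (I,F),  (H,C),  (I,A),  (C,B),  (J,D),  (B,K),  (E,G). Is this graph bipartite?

A valid 2-coloring puts {C, E, I, J, K} on one side and {A, B, D, F, G, H} on the other; every edge crosses between the two sides.

Yes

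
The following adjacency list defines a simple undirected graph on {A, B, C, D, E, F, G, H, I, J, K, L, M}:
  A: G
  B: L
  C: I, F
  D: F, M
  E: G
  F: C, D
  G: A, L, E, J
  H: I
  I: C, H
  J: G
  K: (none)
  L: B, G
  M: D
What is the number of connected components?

Component: {K}
Component: {A, B, E, G, J, L}
Component: {C, D, F, H, I, M}

3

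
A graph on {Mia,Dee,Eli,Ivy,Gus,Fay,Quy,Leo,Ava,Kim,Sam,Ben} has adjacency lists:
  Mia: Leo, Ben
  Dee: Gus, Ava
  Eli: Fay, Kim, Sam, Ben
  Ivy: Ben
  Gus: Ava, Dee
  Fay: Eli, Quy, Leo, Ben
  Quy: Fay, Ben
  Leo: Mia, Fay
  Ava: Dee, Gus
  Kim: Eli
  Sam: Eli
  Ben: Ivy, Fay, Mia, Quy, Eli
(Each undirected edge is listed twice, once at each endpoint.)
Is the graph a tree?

The graph has 12 vertices and 14 edges.
It is not connected, so it is not a tree.

No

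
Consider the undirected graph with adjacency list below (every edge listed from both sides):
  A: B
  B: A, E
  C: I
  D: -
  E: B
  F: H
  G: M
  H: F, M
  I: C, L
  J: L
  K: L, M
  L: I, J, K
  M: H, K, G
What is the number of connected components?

Component: {D}
Component: {A, B, E}
Component: {C, F, G, H, I, J, K, L, M}

3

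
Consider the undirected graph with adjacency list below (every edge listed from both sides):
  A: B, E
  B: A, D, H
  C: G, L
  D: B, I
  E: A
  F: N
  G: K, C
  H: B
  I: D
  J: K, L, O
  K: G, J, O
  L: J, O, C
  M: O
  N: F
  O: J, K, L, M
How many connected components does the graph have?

3

Component: {F, N}
Component: {A, B, D, E, H, I}
Component: {C, G, J, K, L, M, O}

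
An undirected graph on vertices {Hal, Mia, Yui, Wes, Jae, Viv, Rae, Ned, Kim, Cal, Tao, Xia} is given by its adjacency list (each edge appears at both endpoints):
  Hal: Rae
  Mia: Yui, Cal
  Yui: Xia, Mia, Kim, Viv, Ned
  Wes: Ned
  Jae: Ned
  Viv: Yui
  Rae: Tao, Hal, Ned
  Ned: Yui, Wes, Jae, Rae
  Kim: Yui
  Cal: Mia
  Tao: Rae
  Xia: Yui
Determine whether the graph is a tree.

Yes

|V| = 12, |E| = 11.
Connected and |E| = |V| - 1, which characterizes a tree.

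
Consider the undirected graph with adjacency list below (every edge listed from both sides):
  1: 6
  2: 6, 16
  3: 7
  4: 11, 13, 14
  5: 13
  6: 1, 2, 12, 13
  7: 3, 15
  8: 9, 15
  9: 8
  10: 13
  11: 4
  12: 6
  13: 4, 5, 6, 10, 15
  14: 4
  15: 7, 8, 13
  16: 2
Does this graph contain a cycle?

No

The graph has 16 vertices, 15 edges, and 1 connected component.
A forest on 16 vertices with 1 component has exactly 15 edges, which matches — so no cycle.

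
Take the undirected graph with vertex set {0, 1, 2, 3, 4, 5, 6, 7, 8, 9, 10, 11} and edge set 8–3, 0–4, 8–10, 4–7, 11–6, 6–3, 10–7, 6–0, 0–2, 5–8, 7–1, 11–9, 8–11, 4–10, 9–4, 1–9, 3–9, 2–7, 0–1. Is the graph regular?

No

Degrees: 0:4, 1:3, 2:2, 3:3, 4:4, 5:1, 6:3, 7:4, 8:4, 9:4, 10:3, 11:3
Degrees are not all equal (e.g. deg(5)=1 but deg(0)=4); not regular.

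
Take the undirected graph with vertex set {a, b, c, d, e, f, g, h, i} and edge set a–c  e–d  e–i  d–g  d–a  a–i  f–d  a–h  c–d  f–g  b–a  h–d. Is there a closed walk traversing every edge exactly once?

No

Degrees: a:5, b:1, c:2, d:6, e:2, f:2, g:2, h:2, i:2
a, b have odd degree; an Eulerian circuit needs every degree to be even, so none exists.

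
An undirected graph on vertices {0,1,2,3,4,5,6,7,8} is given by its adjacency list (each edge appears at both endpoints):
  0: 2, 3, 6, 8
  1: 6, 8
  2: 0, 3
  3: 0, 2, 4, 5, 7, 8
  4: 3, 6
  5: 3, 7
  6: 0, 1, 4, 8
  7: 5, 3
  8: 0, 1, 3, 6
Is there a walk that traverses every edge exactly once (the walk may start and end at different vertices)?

Degrees: 0:4, 1:2, 2:2, 3:6, 4:2, 5:2, 6:4, 7:2, 8:4
Odd-degree vertices: none (0 total).
The non-isolated vertices are connected and exactly 0 have odd degree, so an Eulerian trail exists.

Yes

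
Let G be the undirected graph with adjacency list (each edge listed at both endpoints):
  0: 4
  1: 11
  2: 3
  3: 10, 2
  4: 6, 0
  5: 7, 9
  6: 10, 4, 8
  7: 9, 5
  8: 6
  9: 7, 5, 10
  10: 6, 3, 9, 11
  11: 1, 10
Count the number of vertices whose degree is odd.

6

Degrees: 0:1, 1:1, 2:1, 3:2, 4:2, 5:2, 6:3, 7:2, 8:1, 9:3, 10:4, 11:2
Odd-degree vertices: 0, 1, 2, 6, 8, 9.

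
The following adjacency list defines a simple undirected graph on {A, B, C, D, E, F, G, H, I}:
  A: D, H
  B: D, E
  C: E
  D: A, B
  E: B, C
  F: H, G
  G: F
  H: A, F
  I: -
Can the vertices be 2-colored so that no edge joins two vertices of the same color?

A valid 2-coloring puts {D, E, G, H, I} on one side and {A, B, C, F} on the other; every edge crosses between the two sides.

Yes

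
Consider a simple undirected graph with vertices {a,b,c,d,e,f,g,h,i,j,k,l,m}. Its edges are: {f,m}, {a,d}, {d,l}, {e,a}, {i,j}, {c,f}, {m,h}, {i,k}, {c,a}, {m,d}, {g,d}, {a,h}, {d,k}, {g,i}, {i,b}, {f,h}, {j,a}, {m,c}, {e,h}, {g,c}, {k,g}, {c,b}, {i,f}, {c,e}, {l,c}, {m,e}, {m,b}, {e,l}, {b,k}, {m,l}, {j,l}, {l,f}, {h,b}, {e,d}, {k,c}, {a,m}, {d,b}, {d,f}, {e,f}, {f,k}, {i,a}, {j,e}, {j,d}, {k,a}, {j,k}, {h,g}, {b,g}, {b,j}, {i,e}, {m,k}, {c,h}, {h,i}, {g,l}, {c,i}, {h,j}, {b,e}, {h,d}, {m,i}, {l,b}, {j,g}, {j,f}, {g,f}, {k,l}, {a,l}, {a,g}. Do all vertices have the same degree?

Yes

Degrees: a:10, b:10, c:10, d:10, e:10, f:10, g:10, h:10, i:10, j:10, k:10, l:10, m:10
Every vertex has degree 10, so the graph is 10-regular.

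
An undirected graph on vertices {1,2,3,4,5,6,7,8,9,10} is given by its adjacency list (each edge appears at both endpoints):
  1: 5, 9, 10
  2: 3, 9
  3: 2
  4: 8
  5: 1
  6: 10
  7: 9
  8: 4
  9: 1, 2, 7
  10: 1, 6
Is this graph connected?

Component: {4, 8}
Component: {1, 2, 3, 5, 6, 7, 9, 10}
No edge joins these 2 groups, so the graph is disconnected.

No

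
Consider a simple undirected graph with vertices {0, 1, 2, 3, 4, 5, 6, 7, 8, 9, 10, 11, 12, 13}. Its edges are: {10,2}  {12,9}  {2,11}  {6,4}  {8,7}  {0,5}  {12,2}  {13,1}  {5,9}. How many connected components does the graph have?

Component: {3}
Component: {1, 13}
Component: {4, 6}
Component: {7, 8}
Component: {0, 2, 5, 9, 10, 11, 12}

5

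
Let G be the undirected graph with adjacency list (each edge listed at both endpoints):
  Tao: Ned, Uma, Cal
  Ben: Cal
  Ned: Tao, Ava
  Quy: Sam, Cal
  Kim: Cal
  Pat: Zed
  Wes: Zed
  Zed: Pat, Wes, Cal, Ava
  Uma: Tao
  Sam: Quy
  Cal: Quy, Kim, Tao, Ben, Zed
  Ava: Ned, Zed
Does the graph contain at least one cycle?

|V| = 12, |E| = 12, number of components = 1.
One cycle is Tao-Cal-Zed-Ava-Ned-Tao.

Yes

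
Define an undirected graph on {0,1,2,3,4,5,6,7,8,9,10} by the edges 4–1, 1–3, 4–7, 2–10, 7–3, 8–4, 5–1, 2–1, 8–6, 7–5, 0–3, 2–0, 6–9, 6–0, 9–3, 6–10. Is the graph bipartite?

Yes

Color {2, 3, 4, 5, 6} black and {0, 1, 7, 8, 9, 10} white. No edge joins two same-colored vertices, so the graph is bipartite.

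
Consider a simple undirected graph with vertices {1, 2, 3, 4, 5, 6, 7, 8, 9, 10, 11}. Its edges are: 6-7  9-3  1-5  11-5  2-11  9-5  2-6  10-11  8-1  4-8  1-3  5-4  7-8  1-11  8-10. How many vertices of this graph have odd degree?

0

Degrees: 1:4, 2:2, 3:2, 4:2, 5:4, 6:2, 7:2, 8:4, 9:2, 10:2, 11:4
Odd-degree vertices: none.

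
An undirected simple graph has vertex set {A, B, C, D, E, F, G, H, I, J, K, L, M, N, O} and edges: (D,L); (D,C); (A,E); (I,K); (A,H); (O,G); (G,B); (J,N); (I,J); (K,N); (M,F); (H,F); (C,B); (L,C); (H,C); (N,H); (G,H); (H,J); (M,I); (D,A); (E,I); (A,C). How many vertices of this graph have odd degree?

Degrees: A:4, B:2, C:5, D:3, E:2, F:2, G:3, H:6, I:4, J:3, K:2, L:2, M:2, N:3, O:1
Odd-degree vertices: C, D, G, J, N, O.

6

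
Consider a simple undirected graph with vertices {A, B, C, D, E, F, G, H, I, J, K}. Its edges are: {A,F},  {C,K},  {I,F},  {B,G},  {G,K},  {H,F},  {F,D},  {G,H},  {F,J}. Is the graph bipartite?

Yes

Color {C, E, F, G} black and {A, B, D, H, I, J, K} white. No edge joins two same-colored vertices, so the graph is bipartite.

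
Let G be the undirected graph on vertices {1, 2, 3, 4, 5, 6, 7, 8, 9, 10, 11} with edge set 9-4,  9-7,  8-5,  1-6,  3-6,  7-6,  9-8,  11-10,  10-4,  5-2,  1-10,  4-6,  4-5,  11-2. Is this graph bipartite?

The cycle 10-4-5-2-11-10 has length 5, which is odd, so the graph is not bipartite.

No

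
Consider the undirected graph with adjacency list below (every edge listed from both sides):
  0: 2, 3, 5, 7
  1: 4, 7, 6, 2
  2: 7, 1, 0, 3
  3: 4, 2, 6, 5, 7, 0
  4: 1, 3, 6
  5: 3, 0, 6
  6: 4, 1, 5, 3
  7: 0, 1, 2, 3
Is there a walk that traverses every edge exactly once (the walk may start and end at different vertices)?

Yes

Degrees: 0:4, 1:4, 2:4, 3:6, 4:3, 5:3, 6:4, 7:4
Odd-degree vertices: 4, 5 (2 total).
With 2 odd-degree vertices and all edges in one connected piece, an Eulerian trail exists (from 4 to 5).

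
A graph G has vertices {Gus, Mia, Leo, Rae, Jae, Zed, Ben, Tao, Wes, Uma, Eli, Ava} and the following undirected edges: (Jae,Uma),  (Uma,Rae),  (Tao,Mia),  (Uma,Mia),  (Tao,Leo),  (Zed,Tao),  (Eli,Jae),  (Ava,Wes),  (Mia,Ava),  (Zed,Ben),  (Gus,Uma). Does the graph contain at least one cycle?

The graph has 12 vertices, 11 edges, and 1 connected component.
A forest on 12 vertices with 1 component has exactly 11 edges, which matches — so no cycle.

No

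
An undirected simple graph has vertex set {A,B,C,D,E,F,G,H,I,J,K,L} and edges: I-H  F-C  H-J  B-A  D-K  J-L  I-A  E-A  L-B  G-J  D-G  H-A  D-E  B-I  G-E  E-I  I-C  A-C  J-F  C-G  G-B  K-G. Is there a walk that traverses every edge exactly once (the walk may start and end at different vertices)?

No

Degrees: A:5, B:4, C:4, D:3, E:4, F:2, G:6, H:3, I:5, J:4, K:2, L:2
Odd-degree vertices: A, D, H, I (4 total).
An Eulerian trail requires 0 or 2 odd-degree vertices; here there are 4.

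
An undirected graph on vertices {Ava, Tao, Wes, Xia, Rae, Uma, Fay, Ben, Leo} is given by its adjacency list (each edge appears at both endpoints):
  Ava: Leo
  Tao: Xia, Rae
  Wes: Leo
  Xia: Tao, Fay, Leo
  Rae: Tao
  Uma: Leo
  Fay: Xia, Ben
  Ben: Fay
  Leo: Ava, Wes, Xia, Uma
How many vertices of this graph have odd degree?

Degrees: Ava:1, Tao:2, Wes:1, Xia:3, Rae:1, Uma:1, Fay:2, Ben:1, Leo:4
Odd-degree vertices: Ava, Wes, Xia, Rae, Uma, Ben.

6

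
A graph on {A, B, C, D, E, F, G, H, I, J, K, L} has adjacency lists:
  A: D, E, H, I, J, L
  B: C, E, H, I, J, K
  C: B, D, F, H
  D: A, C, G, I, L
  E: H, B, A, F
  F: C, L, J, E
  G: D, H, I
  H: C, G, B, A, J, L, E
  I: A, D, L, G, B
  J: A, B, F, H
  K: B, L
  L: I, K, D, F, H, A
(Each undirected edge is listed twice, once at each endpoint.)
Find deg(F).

4

Neighbors of F: C, E, J, L.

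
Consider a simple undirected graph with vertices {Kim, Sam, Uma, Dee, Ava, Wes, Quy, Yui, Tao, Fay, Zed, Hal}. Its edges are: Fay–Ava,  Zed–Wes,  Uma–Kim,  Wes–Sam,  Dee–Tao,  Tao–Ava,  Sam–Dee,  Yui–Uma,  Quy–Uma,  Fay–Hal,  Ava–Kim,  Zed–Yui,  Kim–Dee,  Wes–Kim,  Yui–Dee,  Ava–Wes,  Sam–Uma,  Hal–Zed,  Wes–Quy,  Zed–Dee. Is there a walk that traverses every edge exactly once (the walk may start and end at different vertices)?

No

Degrees: Kim:4, Sam:3, Uma:4, Dee:5, Ava:4, Wes:5, Quy:2, Yui:3, Tao:2, Fay:2, Zed:4, Hal:2
Odd-degree vertices: Sam, Dee, Wes, Yui (4 total).
An Eulerian trail requires 0 or 2 odd-degree vertices; here there are 4.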